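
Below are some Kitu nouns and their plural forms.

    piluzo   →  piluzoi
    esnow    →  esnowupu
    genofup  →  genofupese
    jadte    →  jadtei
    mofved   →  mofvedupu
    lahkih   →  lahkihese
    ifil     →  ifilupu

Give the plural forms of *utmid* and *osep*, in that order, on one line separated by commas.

The pattern is voicing of the final sound: -ese when the stem ends in a voiceless consonant (*genofup*, *lahkih*); -upu when the stem ends in a voiced consonant (*esnow*, *mofved*, *ifil*); -i when the stem ends in a vowel (*piluzo*, *jadte*).
The final sound of *utmid* is /d/, which is a voiced consonant, so the suffix is -upu, giving *utmidupu*.
*osep*: final sound = /p/, a voiceless consonant → -ese → *osepese*.

utmidupu, osepese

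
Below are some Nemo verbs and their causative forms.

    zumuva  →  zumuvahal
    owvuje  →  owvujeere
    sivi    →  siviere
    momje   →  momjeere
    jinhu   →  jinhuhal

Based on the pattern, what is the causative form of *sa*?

The pattern is front/back vowel harmony: -ere when the last vowel of the stem is a front vowel (*owvuje*, *sivi*, *momje*); -hal when the last vowel of the stem is a back vowel (*zumuva*, *jinhu*).
*sa*: last vowel = /a/, a back vowel → -hal → *sahal*.

sahal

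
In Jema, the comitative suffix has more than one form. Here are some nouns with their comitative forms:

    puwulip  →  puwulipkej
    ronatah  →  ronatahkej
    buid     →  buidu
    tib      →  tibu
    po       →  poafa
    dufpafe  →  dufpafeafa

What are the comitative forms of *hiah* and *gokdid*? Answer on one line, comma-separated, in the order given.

The suffix is conditioned by the final sound: -kej when the stem ends in a voiceless consonant (*puwulip*, *ronatah*); -u when the stem ends in a voiced consonant (*buid*, *tib*); -afa when the stem ends in a vowel (*po*, *dufpafe*).
*hiah* — final sound /h/ (a voiceless consonant) → -kej → *hiahkej*.
*gokdid* — final sound /d/ (a voiced consonant) → -u → *gokdidu*.

hiahkej, gokdidu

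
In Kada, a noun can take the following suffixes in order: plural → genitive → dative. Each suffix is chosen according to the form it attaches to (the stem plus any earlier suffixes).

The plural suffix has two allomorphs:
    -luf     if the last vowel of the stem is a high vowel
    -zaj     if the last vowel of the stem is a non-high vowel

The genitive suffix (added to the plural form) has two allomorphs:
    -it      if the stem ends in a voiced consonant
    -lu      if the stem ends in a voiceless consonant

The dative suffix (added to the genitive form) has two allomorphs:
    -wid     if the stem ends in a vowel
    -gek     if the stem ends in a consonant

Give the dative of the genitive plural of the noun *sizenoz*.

sizenozzajitgek

*sizenoz*: last vowel = /o/, a non-high vowel → -zaj → *sizenozzaj*.
The plural form *sizenozzaj* — final consonant /j/ (voiced) → -it → *sizenozzajit*.
The genitive form *sizenozzajit* — final sound /t/ (a consonant) → -gek → *sizenozzajitgek*.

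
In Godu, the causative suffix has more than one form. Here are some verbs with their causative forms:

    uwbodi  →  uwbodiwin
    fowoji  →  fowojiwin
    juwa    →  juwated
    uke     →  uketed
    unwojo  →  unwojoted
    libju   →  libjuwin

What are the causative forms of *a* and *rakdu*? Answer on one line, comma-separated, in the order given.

The suffix is conditioned by the last vowel: -win when the last vowel of the stem is a high vowel (*uwbodi*, *fowoji*, *libju*); -ted when the last vowel of the stem is a non-high vowel (*juwa*, *uke*, *unwojo*).
The last vowel of *a* is /a/, which is a non-high vowel, so the suffix is -ted, giving *ated*.
Since the last vowel of *rakdu* is /u/ (a high vowel), it takes -win, giving *rakduwin*.

ated, rakduwin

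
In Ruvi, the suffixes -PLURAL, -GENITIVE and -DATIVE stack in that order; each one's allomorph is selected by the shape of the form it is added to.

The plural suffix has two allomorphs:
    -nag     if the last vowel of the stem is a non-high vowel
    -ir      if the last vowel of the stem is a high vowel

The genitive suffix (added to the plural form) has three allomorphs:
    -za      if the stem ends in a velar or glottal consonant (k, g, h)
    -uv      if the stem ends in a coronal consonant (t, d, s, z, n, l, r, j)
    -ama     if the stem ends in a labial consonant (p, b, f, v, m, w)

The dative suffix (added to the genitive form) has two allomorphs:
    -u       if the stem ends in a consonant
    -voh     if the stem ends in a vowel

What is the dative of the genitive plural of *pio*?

The last vowel of *pio* is /o/, which is a non-high vowel, so the plural suffix is -nag, giving *pionag*.
The plural form *pionag* — final consonant /g/ (velar/glottal) → -za → *pionagza*.
The genitive form *pionagza* — final sound /a/ (a vowel) → -voh → *pionagzavoh*.

pionagzavoh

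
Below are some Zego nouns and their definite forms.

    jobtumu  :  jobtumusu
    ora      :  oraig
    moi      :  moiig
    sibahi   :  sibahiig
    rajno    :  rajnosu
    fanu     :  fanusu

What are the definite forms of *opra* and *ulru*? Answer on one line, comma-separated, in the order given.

opraig, ulrusu

Looking at the last vowel of each stem: -su when the last vowel of the stem is a rounded vowel (*jobtumu*, *rajno*, *fanu*); -ig when the last vowel of the stem is an unrounded vowel (*ora*, *moi*, *sibahi*).
Since the last vowel of *opra* is /a/ (an unrounded vowel), it takes -ig, giving *opraig*.
*ulru* — last vowel /u/ (a rounded vowel) → -su → *ulrusu*.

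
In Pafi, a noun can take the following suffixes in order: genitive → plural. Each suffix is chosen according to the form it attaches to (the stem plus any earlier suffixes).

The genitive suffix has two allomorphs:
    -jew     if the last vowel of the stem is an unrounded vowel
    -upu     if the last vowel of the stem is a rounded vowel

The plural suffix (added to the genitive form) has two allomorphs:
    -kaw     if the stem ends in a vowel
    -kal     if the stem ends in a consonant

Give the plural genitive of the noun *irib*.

The last vowel of *irib* is /i/, which is an unrounded vowel, so the genitive suffix is -jew, giving *iribjew*.
The genitive form *iribjew*: final sound = /w/, a consonant → -kal → *iribjewkal*.

iribjewkal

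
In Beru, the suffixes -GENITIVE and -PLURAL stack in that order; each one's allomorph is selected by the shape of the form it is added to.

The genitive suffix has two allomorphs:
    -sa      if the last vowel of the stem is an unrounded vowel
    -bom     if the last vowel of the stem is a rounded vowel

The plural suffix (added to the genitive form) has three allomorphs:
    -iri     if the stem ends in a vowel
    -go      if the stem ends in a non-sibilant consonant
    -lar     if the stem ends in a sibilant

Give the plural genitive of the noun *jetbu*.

The last vowel of *jetbu* is /u/, which is a rounded vowel, so the genitive suffix is -bom, giving *jetbubom*.
The genitive form *jetbubom* — final sound /m/ (a non-sibilant consonant) → -go → *jetbubomgo*.

jetbubomgo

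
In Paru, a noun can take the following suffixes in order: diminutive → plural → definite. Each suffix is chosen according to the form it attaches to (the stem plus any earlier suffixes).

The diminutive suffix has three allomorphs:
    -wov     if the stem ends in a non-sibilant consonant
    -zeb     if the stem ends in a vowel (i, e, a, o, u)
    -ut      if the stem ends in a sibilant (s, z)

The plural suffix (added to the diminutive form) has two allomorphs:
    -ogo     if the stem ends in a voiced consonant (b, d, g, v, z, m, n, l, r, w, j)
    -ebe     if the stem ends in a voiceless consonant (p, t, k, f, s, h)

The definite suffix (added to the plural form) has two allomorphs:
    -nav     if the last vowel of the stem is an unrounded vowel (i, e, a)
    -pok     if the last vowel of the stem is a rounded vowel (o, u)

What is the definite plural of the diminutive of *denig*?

The final sound of *denig* is /g/, which is a non-sibilant consonant, so the diminutive suffix is -wov, giving *denigwov*.
Since the final consonant of the diminutive form *denigwov* is /v/ (voiced), it takes -ogo, giving *denigwovogo*.
The last vowel of the plural form *denigwovogo* is /o/, which is a rounded vowel, so the definite suffix is -pok, giving *denigwovogopok*.

denigwovogopok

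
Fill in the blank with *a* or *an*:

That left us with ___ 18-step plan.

The indefinite article is chosen by the initial *sound* of the following word, not its spelling.
The number *18* is spoken "eighteen", beginning with /ˌeɪˈtiːn/ — a vowel sound.
So the article is *an*: That left us with an 18-step plan.

an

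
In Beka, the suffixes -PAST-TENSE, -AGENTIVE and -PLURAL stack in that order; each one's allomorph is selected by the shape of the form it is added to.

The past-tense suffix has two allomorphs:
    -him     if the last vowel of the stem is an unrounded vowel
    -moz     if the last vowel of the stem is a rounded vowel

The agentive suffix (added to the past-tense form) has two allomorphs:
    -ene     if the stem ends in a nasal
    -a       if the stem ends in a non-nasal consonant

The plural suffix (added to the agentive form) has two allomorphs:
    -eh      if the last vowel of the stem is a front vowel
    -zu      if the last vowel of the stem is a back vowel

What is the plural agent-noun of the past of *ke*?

kehimeneeh

*ke* — last vowel /e/ (an unrounded vowel) → -him → *kehim*.
The past-tense form *kehim* — final consonant /m/ (a nasal) → -ene → *kehimene*.
The last vowel of the agentive form *kehimene* is /e/, which is a front vowel, so the plural suffix is -eh, giving *kehimeneeh*.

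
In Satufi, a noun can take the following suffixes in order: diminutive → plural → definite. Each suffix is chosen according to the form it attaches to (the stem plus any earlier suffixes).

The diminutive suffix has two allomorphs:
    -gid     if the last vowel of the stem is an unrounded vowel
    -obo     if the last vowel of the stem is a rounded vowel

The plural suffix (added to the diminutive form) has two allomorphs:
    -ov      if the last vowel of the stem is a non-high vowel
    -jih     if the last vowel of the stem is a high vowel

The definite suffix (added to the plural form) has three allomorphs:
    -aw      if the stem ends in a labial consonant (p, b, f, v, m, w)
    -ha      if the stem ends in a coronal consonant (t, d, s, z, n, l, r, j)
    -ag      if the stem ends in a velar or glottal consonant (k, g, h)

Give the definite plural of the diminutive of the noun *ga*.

gagidjihag

*ga*: last vowel = /a/, an unrounded vowel → -gid → *gagid*.
Since the last vowel of the diminutive form *gagid* is /i/ (a high vowel), it takes -jih, giving *gagidjih*.
The plural form *gagidjih*: final consonant = /h/, velar/glottal → -ag → *gagidjihag*.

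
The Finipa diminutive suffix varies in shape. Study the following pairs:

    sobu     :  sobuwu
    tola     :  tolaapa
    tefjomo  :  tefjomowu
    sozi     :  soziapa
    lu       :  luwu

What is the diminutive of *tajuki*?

tajukiapa

The alternation tracks the last vowel of the stem — -wu when the last vowel of the stem is a rounded vowel (*sobu*, *tefjomo*, *lu*); -apa when the last vowel of the stem is an unrounded vowel (*tola*, *sozi*).
The last vowel of *tajuki* is /i/, which is an unrounded vowel, so the suffix is -apa, giving *tajukiapa*.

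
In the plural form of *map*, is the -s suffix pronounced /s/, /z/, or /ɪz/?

/s/

The stem *map* ends in a voiceless non-sibilant consonant.
The plural suffix surfaces as /ɪz/ after sibilants, /s/ after other voiceless consonants, and /z/ after other voiced sounds.
So the plural -s on *map* is pronounced /s/.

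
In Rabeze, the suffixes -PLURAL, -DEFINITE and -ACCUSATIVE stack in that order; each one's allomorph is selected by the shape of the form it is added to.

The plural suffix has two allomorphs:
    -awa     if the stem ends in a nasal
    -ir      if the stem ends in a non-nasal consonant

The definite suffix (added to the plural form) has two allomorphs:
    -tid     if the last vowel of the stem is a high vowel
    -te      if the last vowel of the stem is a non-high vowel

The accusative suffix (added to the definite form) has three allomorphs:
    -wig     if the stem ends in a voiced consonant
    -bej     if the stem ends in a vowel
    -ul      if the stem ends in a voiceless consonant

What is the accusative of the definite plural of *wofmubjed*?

wofmubjedirtidwig

The final consonant of *wofmubjed* is /d/, which is non-nasal, so the plural suffix is -ir, giving *wofmubjedir*.
Since the last vowel of the plural form *wofmubjedir* is /i/ (a high vowel), it takes -tid, giving *wofmubjedirtid*.
The final sound of the definite form *wofmubjedirtid* is /d/, which is a voiced consonant, so the accusative suffix is -wig, giving *wofmubjedirtidwig*.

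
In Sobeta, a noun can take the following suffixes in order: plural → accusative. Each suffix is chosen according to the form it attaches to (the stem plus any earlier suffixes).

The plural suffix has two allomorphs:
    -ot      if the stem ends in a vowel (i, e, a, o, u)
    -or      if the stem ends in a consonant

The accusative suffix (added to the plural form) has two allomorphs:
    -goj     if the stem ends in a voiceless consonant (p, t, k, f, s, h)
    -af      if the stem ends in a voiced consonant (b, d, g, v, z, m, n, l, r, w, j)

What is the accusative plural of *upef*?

*upef*: final sound = /f/, a consonant → -or → *upefor*.
The final consonant of the plural form *upefor* is /r/, which is voiced, so the accusative suffix is -af, giving *upeforaf*.

upeforaf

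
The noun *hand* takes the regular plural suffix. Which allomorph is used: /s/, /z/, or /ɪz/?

/z/

The stem *hand* ends in a voiced non-sibilant sound.
The plural suffix surfaces as /ɪz/ after sibilants, /s/ after other voiceless consonants, and /z/ after other voiced sounds.
So the plural -s on *hand* is pronounced /z/.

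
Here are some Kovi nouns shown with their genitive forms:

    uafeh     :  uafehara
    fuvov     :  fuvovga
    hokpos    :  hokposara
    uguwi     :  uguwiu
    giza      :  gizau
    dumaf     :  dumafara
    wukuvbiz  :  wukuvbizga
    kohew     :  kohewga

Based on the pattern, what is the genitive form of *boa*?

The pattern is voicing of the final sound: -ara when the stem ends in a voiceless consonant (*uafeh*, *hokpos*, *dumaf*); -ga when the stem ends in a voiced consonant (*fuvov*, *wukuvbiz*, *kohew*); -u when the stem ends in a vowel (*uguwi*, *giza*).
*boa*: final sound = /a/, a vowel → -u → *boau*.

boau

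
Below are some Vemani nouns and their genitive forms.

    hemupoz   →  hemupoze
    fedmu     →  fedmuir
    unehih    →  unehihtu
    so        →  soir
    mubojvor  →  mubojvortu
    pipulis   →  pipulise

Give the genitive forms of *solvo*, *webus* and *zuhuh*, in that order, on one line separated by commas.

solvoir, webuse, zuhuhtu

The pattern is sibilance of the final sound: -e when the stem ends in a sibilant (*hemupoz*, *pipulis*); -tu when the stem ends in a non-sibilant consonant (*unehih*, *mubojvor*); -ir when the stem ends in a vowel (*fedmu*, *so*).
*solvo*: final sound = /o/, a vowel → -ir → *solvoir*.
*webus*: final sound = /s/, a sibilant → -e → *webuse*.
*zuhuh*: final sound = /h/, a non-sibilant consonant → -tu → *zuhuhtu*.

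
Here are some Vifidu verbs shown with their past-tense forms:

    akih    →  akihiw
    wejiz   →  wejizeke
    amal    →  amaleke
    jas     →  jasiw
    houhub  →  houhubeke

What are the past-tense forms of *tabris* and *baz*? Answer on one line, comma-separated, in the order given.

tabrisiw, bazeke

The suffix is conditioned by the final consonant: -iw when the stem ends in a voiceless consonant (*akih*, *jas*); -eke when the stem ends in a voiced consonant (*wejiz*, *amal*, *houhub*).
*tabris* — final consonant /s/ (voiceless) → -iw → *tabrisiw*.
Since the final consonant of *baz* is /z/ (voiced), it takes -eke, giving *bazeke*.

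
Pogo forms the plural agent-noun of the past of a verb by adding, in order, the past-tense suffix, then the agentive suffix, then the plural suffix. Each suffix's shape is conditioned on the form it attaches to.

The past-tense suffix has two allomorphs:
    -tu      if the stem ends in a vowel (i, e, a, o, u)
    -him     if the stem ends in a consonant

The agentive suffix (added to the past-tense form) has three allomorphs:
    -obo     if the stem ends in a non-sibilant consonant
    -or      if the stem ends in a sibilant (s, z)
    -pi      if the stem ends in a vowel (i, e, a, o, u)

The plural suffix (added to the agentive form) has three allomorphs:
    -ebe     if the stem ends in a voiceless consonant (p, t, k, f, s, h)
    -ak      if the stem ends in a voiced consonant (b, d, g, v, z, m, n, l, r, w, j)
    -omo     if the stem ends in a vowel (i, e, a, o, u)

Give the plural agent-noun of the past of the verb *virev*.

*virev* — final sound /v/ (a consonant) → -him → *virevhim*.
The past-tense form *virevhim* — final sound /m/ (a non-sibilant consonant) → -obo → *virevhimobo*.
The agentive form *virevhimobo* — final sound /o/ (a vowel) → -omo → *virevhimoboomo*.

virevhimoboomo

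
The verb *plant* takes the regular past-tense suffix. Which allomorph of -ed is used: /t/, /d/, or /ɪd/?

/ɪd/

The stem *plant* ends in /t/ or /d/.
The -ed suffix is realized as /ɪd/ after /t, d/; as /t/ after other voiceless consonants; and as /d/ after other voiced sounds.
So -ed on *plant* is pronounced /ɪd/.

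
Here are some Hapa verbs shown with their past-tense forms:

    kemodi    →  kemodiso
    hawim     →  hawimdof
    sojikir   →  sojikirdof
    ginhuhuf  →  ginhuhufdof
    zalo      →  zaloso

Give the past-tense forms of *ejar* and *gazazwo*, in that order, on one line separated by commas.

The alternation tracks the final sound of the stem — -dof when the stem ends in a consonant (*hawim*, *sojikir*, *ginhuhuf*); -so when the stem ends in a vowel (*kemodi*, *zalo*).
*ejar* — final sound /r/ (a consonant) → -dof → *ejardof*.
The final sound of *gazazwo* is /o/, which is a vowel, so the suffix is -so, giving *gazazwoso*.

ejardof, gazazwoso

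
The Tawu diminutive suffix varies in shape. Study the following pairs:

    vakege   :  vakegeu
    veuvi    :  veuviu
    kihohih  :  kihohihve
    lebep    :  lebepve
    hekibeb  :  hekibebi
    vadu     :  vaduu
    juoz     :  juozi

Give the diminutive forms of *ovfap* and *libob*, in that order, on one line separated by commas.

ovfapve, libobi

Looking at the final sound of each stem: -ve when the stem ends in a voiceless consonant (*kihohih*, *lebep*); -i when the stem ends in a voiced consonant (*hekibeb*, *juoz*); -u when the stem ends in a vowel (*vakege*, *veuvi*, *vadu*).
*ovfap*: final sound = /p/, a voiceless consonant → -ve → *ovfapve*.
Since the final sound of *libob* is /b/ (a voiced consonant), it takes -i, giving *libobi*.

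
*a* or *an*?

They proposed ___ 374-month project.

The indefinite article is chosen by the initial *sound* of the following word, not its spelling.
The number *374* is spoken "three hundred …", beginning with /θriː/ — a consonant sound.
So the article is *a*: They proposed a 374-month project.

a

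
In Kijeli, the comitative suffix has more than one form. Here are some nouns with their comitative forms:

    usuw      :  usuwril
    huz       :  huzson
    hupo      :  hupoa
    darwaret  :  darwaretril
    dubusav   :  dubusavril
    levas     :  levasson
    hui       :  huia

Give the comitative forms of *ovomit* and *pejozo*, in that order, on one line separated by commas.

The alternation tracks the final sound of the stem — -son when the stem ends in a sibilant (*huz*, *levas*); -ril when the stem ends in a non-sibilant consonant (*usuw*, *darwaret*, *dubusav*); -a when the stem ends in a vowel (*hupo*, *hui*).
Since the final sound of *ovomit* is /t/ (a non-sibilant consonant), it takes -ril, giving *ovomitril*.
*pejozo*: final sound = /o/, a vowel → -a → *pejozoa*.

ovomitril, pejozoa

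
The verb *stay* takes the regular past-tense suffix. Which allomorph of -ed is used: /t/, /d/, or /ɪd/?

The stem *stay* ends in a voiced sound other than /d/.
The -ed suffix is realized as /ɪd/ after /t, d/; as /t/ after other voiceless consonants; and as /d/ after other voiced sounds.
So -ed on *stay* is pronounced /d/.

/d/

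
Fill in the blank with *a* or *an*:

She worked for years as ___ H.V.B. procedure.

The indefinite article is chosen by the initial *sound* of the following word, not its spelling.
The initialism *H.V.B.* is read letter by letter; the first letter, H, is pronounced /eɪtʃ/, which begins with a vowel sound.
So the article is *an*: She worked for years as an H.V.B. procedure.

an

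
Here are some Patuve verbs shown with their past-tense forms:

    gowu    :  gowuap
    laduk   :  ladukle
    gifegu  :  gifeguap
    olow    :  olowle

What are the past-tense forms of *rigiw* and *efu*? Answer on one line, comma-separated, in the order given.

The pattern is consonant vs. vowel: -le when the stem ends in a consonant (*laduk*, *olow*); -ap when the stem ends in a vowel (*gowu*, *gifegu*).
The final sound of *rigiw* is /w/, which is a consonant, so the suffix is -le, giving *rigiwle*.
*efu*: final sound = /u/, a vowel → -ap → *efuap*.

rigiwle, efuap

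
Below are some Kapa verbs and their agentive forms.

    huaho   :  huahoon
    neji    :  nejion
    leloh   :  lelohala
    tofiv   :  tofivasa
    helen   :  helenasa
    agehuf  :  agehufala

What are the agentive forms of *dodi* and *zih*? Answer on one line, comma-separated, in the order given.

The suffix is conditioned by the final sound: -ala when the stem ends in a voiceless consonant (*leloh*, *agehuf*); -asa when the stem ends in a voiced consonant (*tofiv*, *helen*); -on when the stem ends in a vowel (*huaho*, *neji*).
The final sound of *dodi* is /i/, which is a vowel, so the suffix is -on, giving *dodion*.
*zih* — final sound /h/ (a voiceless consonant) → -ala → *zihala*.

dodion, zihala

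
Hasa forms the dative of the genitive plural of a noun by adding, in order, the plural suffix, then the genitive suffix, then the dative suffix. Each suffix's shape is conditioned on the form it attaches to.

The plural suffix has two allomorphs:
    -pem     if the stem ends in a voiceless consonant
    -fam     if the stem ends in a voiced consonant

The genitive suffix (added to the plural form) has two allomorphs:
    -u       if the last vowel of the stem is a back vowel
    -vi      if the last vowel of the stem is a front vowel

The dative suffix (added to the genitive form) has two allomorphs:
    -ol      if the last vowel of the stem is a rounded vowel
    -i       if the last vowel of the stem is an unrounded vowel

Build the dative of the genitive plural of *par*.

Since the final consonant of *par* is /r/ (voiced), it takes -fam, giving *parfam*.
Since the last vowel of the plural form *parfam* is /a/ (a back vowel), it takes -u, giving *parfamu*.
The genitive form *parfamu* — last vowel /u/ (a rounded vowel) → -ol → *parfamuol*.

parfamuol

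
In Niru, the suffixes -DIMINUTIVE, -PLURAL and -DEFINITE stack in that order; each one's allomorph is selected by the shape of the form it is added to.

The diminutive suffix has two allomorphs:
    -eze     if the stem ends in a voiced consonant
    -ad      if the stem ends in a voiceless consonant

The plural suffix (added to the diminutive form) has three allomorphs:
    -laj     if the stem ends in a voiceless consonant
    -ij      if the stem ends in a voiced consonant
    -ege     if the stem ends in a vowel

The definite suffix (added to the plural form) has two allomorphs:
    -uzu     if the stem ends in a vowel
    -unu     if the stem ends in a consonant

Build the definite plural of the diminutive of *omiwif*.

The final consonant of *omiwif* is /f/, which is voiceless, so the diminutive suffix is -ad, giving *omiwifad*.
The diminutive form *omiwifad*: final sound = /d/, a voiced consonant → -ij → *omiwifadij*.
Since the final sound of the plural form *omiwifadij* is /j/ (a consonant), it takes -unu, giving *omiwifadijunu*.

omiwifadijunu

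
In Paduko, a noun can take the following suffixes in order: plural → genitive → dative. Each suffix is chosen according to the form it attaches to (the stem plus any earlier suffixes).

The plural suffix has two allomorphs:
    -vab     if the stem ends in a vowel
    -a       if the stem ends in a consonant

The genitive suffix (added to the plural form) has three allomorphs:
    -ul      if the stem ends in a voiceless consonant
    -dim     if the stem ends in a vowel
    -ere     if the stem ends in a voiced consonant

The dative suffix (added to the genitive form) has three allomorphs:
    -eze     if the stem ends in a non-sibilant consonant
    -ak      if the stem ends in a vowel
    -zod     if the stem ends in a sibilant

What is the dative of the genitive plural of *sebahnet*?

The final sound of *sebahnet* is /t/, which is a consonant, so the plural suffix is -a, giving *sebahneta*.
The plural form *sebahneta*: final sound = /a/, a vowel → -dim → *sebahnetadim*.
The genitive form *sebahnetadim* — final sound /m/ (a non-sibilant consonant) → -eze → *sebahnetadimeze*.

sebahnetadimeze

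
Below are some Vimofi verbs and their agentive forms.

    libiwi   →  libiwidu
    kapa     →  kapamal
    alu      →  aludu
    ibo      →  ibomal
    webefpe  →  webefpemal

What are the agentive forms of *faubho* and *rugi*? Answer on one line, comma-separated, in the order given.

faubhomal, rugidu

Looking at the last vowel of each stem: -du when the last vowel of the stem is a high vowel (*libiwi*, *alu*); -mal when the last vowel of the stem is a non-high vowel (*kapa*, *ibo*, *webefpe*).
*faubho* — last vowel /o/ (a non-high vowel) → -mal → *faubhomal*.
The last vowel of *rugi* is /i/, which is a high vowel, so the suffix is -du, giving *rugidu*.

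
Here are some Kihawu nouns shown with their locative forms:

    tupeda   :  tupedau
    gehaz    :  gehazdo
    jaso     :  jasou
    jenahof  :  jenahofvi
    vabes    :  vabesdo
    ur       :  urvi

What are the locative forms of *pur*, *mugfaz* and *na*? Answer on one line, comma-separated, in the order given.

purvi, mugfazdo, nau

The alternation tracks the final sound of the stem — -do when the stem ends in a sibilant (*gehaz*, *vabes*); -vi when the stem ends in a non-sibilant consonant (*jenahof*, *ur*); -u when the stem ends in a vowel (*tupeda*, *jaso*).
*pur* — final sound /r/ (a non-sibilant consonant) → -vi → *purvi*.
*mugfaz*: final sound = /z/, a sibilant → -do → *mugfazdo*.
*na* — final sound /a/ (a vowel) → -u → *nau*.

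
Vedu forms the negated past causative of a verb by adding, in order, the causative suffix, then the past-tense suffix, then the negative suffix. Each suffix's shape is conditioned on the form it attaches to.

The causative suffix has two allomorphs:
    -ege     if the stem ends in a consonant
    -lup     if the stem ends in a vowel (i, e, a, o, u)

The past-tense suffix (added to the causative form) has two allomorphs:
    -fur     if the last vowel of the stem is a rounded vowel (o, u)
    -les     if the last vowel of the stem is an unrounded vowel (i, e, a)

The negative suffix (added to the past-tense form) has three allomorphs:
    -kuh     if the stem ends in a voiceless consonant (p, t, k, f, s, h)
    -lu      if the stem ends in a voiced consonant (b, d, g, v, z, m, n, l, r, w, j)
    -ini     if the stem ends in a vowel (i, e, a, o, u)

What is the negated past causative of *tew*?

tewegeleskuh

The final sound of *tew* is /w/, which is a consonant, so the causative suffix is -ege, giving *tewege*.
The causative form *tewege*: last vowel = /e/, an unrounded vowel → -les → *tewegeles*.
Since the final sound of the past-tense form *tewegeles* is /s/ (a voiceless consonant), it takes -kuh, giving *tewegeleskuh*.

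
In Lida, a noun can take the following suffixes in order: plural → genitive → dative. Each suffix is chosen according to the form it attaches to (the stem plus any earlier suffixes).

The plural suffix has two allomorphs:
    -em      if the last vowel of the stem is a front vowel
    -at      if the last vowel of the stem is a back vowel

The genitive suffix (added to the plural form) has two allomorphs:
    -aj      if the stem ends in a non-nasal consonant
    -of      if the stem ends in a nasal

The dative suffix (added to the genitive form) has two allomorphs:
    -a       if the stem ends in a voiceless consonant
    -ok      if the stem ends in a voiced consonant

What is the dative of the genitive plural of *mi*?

Since the last vowel of *mi* is /i/ (a front vowel), it takes -em, giving *miem*.
The final consonant of the plural form *miem* is /m/, which is a nasal, so the genitive suffix is -of, giving *miemof*.
The final consonant of the genitive form *miemof* is /f/, which is voiceless, so the dative suffix is -a, giving *miemofa*.

miemofa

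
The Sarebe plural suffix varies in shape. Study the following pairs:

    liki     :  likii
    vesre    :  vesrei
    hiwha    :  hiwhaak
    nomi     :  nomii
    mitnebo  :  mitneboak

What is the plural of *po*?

Looking at the last vowel of each stem: -i when the last vowel of the stem is a front vowel (*liki*, *vesre*, *nomi*); -ak when the last vowel of the stem is a back vowel (*hiwha*, *mitnebo*).
Since the last vowel of *po* is /o/ (a back vowel), it takes -ak, giving *poak*.

poak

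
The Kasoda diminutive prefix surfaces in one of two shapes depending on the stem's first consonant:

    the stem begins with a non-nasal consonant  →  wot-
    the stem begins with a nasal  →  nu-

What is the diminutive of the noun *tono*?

Since the first consonant of *tono* is /t/ (non-nasal), it takes wot-, giving *wottono*.

wottono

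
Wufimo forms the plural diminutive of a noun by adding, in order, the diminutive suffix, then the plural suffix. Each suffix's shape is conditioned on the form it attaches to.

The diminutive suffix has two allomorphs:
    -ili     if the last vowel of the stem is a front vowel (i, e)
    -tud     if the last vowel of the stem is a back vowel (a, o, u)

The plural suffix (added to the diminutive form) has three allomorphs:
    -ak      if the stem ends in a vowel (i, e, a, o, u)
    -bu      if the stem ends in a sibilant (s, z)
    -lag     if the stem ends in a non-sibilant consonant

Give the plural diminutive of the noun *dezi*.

*dezi*: last vowel = /i/, a front vowel → -ili → *deziili*.
The diminutive form *deziili* — final sound /i/ (a vowel) → -ak → *deziiliak*.

deziiliak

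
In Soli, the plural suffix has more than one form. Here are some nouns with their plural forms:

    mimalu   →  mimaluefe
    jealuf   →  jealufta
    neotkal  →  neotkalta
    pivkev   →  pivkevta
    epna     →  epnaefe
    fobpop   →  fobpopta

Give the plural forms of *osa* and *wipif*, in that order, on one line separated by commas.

The suffix is conditioned by the final sound: -ta when the stem ends in a consonant (*jealuf*, *neotkal*, *pivkev*, *fobpop*); -efe when the stem ends in a vowel (*mimalu*, *epna*).
The final sound of *osa* is /a/, which is a vowel, so the suffix is -efe, giving *osaefe*.
Since the final sound of *wipif* is /f/ (a consonant), it takes -ta, giving *wipifta*.

osaefe, wipifta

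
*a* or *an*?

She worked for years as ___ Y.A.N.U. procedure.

The indefinite article is chosen by the initial *sound* of the following word, not its spelling.
The initialism *Y.A.N.U.* is read letter by letter; the first letter, Y, is pronounced /waɪ/, which begins with a consonant sound.
So the article is *a*: She worked for years as a Y.A.N.U. procedure.

a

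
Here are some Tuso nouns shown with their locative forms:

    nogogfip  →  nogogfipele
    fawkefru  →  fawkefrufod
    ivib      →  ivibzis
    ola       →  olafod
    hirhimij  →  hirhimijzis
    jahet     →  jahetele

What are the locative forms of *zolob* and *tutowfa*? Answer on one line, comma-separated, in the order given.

The alternation tracks the final sound of the stem — -ele when the stem ends in a voiceless consonant (*nogogfip*, *jahet*); -zis when the stem ends in a voiced consonant (*ivib*, *hirhimij*); -fod when the stem ends in a vowel (*fawkefru*, *ola*).
Since the final sound of *zolob* is /b/ (a voiced consonant), it takes -zis, giving *zolobzis*.
*tutowfa*: final sound = /a/, a vowel → -fod → *tutowfafod*.

zolobzis, tutowfafod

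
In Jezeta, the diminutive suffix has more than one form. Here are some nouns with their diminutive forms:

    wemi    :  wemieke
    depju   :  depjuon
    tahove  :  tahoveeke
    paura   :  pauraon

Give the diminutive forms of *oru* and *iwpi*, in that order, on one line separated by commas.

The suffix is conditioned by the last vowel: -eke when the last vowel of the stem is a front vowel (*wemi*, *tahove*); -on when the last vowel of the stem is a back vowel (*depju*, *paura*).
*oru* — last vowel /u/ (a back vowel) → -on → *oruon*.
Since the last vowel of *iwpi* is /i/ (a front vowel), it takes -eke, giving *iwpieke*.

oruon, iwpieke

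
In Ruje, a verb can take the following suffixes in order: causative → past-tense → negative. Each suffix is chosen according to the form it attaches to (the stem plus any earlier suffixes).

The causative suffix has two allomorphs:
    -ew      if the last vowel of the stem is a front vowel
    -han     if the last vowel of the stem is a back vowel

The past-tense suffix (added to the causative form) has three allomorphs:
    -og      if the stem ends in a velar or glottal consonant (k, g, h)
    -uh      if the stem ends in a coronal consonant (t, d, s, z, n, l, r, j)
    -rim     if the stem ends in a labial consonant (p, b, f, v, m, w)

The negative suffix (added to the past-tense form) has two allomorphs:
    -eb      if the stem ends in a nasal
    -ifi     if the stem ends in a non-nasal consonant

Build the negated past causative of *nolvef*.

*nolvef*: last vowel = /e/, a front vowel → -ew → *nolvefew*.
The final consonant of the causative form *nolvefew* is /w/, which is labial, so the past-tense suffix is -rim, giving *nolvefewrim*.
Since the final consonant of the past-tense form *nolvefewrim* is /m/ (a nasal), it takes -eb, giving *nolvefewrimeb*.

nolvefewrimeb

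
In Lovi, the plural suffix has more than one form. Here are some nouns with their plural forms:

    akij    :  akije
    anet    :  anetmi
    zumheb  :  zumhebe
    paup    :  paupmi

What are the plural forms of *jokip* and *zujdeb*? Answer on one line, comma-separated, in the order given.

The suffix is conditioned by the final consonant: -mi when the stem ends in a voiceless consonant (*anet*, *paup*); -e when the stem ends in a voiced consonant (*akij*, *zumheb*).
*jokip*: final consonant = /p/, voiceless → -mi → *jokipmi*.
*zujdeb*: final consonant = /b/, voiced → -e → *zujdebe*.

jokipmi, zujdebe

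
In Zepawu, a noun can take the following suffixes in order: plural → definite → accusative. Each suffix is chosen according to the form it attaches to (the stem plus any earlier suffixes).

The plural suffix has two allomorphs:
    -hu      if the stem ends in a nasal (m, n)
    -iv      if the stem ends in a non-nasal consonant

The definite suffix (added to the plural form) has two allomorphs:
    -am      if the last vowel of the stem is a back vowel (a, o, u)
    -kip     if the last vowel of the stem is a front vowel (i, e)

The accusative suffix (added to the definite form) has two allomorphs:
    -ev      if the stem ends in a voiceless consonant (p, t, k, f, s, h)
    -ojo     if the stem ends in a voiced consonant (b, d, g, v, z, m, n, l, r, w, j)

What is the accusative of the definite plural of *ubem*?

*ubem* — final consonant /m/ (a nasal) → -hu → *ubemhu*.
The plural form *ubemhu*: last vowel = /u/, a back vowel → -am → *ubemhuam*.
The definite form *ubemhuam*: final consonant = /m/, voiced → -ojo → *ubemhuamojo*.

ubemhuamojo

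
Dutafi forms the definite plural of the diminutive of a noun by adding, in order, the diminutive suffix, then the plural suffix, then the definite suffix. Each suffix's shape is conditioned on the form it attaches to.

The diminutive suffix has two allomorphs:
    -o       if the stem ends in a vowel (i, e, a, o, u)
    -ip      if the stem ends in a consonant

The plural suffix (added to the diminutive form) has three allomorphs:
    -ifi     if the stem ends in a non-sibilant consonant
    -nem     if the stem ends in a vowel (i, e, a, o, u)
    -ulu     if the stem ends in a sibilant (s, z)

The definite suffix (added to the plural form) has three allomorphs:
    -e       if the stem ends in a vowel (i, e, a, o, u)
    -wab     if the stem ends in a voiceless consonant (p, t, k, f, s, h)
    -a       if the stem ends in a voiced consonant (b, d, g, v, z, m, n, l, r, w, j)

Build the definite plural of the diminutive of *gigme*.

Since the final sound of *gigme* is /e/ (a vowel), it takes -o, giving *gigmeo*.
The diminutive form *gigmeo* — final sound /o/ (a vowel) → -nem → *gigmeonem*.
The final sound of the plural form *gigmeonem* is /m/, which is a voiced consonant, so the definite suffix is -a, giving *gigmeonema*.

gigmeonema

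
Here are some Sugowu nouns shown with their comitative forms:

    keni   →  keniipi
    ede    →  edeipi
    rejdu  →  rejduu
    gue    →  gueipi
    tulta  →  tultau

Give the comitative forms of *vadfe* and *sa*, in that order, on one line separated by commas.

vadfeipi, sau

The alternation tracks the last vowel of the stem — -ipi when the last vowel of the stem is a front vowel (*keni*, *ede*, *gue*); -u when the last vowel of the stem is a back vowel (*rejdu*, *tulta*).
*vadfe*: last vowel = /e/, a front vowel → -ipi → *vadfeipi*.
*sa*: last vowel = /a/, a back vowel → -u → *sau*.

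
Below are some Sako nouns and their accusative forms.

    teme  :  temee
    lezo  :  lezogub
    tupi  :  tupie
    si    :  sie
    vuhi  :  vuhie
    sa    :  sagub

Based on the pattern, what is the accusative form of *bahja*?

The pattern is front/back vowel harmony: -e when the last vowel of the stem is a front vowel (*teme*, *tupi*, *si*, *vuhi*); -gub when the last vowel of the stem is a back vowel (*lezo*, *sa*).
Since the last vowel of *bahja* is /a/ (a back vowel), it takes -gub, giving *bahjagub*.

bahjagub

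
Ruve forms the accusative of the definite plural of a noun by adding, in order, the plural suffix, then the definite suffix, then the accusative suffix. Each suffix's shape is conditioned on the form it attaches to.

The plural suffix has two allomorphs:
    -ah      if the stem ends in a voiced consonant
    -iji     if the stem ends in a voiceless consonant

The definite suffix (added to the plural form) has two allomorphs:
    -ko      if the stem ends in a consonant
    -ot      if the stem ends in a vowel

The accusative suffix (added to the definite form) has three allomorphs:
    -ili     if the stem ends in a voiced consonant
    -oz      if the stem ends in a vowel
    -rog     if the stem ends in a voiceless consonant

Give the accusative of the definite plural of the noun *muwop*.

*muwop*: final consonant = /p/, voiceless → -iji → *muwopiji*.
Since the final sound of the plural form *muwopiji* is /i/ (a vowel), it takes -ot, giving *muwopijiot*.
The definite form *muwopijiot*: final sound = /t/, a voiceless consonant → -rog → *muwopijiotrog*.

muwopijiotrog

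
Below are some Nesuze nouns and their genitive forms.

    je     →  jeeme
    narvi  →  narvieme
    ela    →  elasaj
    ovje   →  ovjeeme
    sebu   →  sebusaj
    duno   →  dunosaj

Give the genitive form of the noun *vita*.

Looking at the last vowel of each stem: -eme when the last vowel of the stem is a front vowel (*je*, *narvi*, *ovje*); -saj when the last vowel of the stem is a back vowel (*ela*, *sebu*, *duno*).
*vita* — last vowel /a/ (a back vowel) → -saj → *vitasaj*.

vitasaj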